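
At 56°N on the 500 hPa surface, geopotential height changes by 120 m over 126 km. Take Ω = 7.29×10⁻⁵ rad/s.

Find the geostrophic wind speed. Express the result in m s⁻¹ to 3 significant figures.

Coriolis parameter at 56°N:
f = 2Ω sin φ = 2 × 7.29×10⁻⁵ × sin 56° = 1.21×10⁻⁴ s⁻¹
Height gradient: |∂Z/∂n| = 120 m / 126000 m = 9.52×10⁻⁴
On a pressure surface, geostrophic balance gives V_g = (g/f)|∂Z/∂n|:
V_g = 9.81 × 9.52×10⁻⁴ / 1.21×10⁻⁴ = 77.3 m/s

77.3 m s⁻¹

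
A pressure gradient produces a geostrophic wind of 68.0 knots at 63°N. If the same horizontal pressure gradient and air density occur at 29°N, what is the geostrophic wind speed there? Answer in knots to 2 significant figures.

120 knots

With the same pressure gradient and density, V_g ∝ 1/f ∝ 1/sin φ.
V₂ = V₁ · sin φ₁ / sin φ₂ = 68.0 × sin 63° / sin 29°
V₂ = 68.0 × 0.8910/0.4848 = 120 knots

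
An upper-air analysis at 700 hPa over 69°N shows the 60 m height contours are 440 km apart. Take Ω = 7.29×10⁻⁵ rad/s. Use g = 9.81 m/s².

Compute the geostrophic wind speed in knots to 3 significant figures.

19.1 knots

Coriolis parameter at 69°N:
f = 2Ω sin φ = 2 × 7.29×10⁻⁵ × sin 69° = 1.36×10⁻⁴ s⁻¹
Height gradient: |∂Z/∂n| = 60 m / 440000 m = 1.36×10⁻⁴
On a pressure surface, geostrophic balance gives V_g = (g/f)|∂Z/∂n|:
V_g = 9.81 × 1.36×10⁻⁴ / 1.36×10⁻⁴ = 9.83 m/s
Converting: 9.83 m/s × 1.944 = 19.1 knots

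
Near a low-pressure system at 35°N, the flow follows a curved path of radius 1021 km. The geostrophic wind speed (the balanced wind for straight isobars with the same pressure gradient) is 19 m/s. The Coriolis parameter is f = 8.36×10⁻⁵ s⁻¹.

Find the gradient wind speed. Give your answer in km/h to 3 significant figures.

Around a low, centrifugal force acts outward with Coriolis, so pressure-gradient force balances both:
(1/ρ)|∂P/∂n| = fV + V²/R  →  V² + fR·V − fR·V_g = 0
With fR = 8.36×10⁻⁵ × 1021×10³ m = 85.4 m/s:
V = [−fR + √((fR)² + 4 fR V_g)]/2 = [−85.4 + √(85.4² + 4×85.4×19)]/2 = 16 m/s
Subgeostrophic (V < V_g = 19 m/s), as expected around a low.
Converting: 16 m/s × 3.6 = 57.6 km/h

57.6 km/h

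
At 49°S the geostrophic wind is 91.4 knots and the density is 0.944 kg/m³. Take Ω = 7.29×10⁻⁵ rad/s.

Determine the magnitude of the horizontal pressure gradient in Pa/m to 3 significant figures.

Coriolis parameter at 49°S:
f = 2Ω sin φ = 2 × 7.29×10⁻⁵ × sin 49° = 1.10×10⁻⁴ s⁻¹
Wind speed in SI: 91.4 knots = 47.0 m/s
Geostrophic balance rearranged: |∂P/∂n| = f ρ V_g
|∂P/∂n| = 1.10×10⁻⁴ × 0.944 × 47.0 = 4.88×10⁻³ Pa/m

4.88×10⁻³ Pa/m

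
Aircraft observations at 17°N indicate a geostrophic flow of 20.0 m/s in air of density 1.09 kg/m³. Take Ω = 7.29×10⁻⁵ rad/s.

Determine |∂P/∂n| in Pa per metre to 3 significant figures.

9.29×10⁻⁴ Pa/m

Coriolis parameter at 17°N:
f = 2Ω sin φ = 2 × 7.29×10⁻⁵ × sin 17° = 4.26×10⁻⁵ s⁻¹
Geostrophic balance rearranged: |∂P/∂n| = f ρ V_g
|∂P/∂n| = 4.26×10⁻⁵ × 1.09 × 20.0 = 9.29×10⁻⁴ Pa/m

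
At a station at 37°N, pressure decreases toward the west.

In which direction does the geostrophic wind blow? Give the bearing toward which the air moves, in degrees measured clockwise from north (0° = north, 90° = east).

000°

The pressure-gradient force points toward the west (bearing 270°).
Geostrophic balance: in the Northern Hemisphere the Coriolis force deflects motion to the right, so the geostrophic wind blows 90° to the right of the pressure-gradient force (low pressure on the left).
Rotating 270° by 90° clockwise gives 000° — the wind blows toward the north.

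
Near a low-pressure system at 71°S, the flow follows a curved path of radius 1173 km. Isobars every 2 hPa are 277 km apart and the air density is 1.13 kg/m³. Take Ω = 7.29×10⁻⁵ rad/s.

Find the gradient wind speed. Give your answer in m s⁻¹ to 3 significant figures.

4.51 m s⁻¹

Coriolis parameter at 71°S:
f = 2Ω sin φ = 2 × 7.29×10⁻⁵ × sin 71° = 1.38×10⁻⁴ s⁻¹
Pressure gradient: |∂P/∂n| = 200 Pa / 277000 m = 7.22×10⁻⁴ Pa/m
Geostrophic speed: V_g = |∂P/∂n|/(fρ) = 7.22×10⁻⁴/(1.38×10⁻⁴ × 1.13) = 4.63 m/s
Around a low, centrifugal force acts outward with Coriolis, so pressure-gradient force balances both:
(1/ρ)|∂P/∂n| = fV + V²/R  →  V² + fR·V − fR·V_g = 0
With fR = 1.38×10⁻⁴ × 1173×10³ m = 162 m/s:
V = [−fR + √((fR)² + 4 fR V_g)]/2 = [−162 + √(162² + 4×162×4.63)]/2 = 4.51 m/s
Subgeostrophic (V < V_g = 4.63 m/s), as expected around a low.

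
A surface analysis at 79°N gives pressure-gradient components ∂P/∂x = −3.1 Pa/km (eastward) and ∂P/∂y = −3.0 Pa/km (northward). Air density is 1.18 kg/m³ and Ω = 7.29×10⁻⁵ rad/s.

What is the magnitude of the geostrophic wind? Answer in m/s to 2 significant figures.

Coriolis parameter at 79°N:
f = 2Ω sin φ = 2 × 7.29×10⁻⁵ × sin 79° = 1.43×10⁻⁴ s⁻¹
Component geostrophic relations (x east, y north):
u_g = −(1/(fρ)) ∂P/∂y,  v_g = (1/(fρ)) ∂P/∂x
u_g = −(−3.0×10⁻³)/(1.43×10⁻⁴ × 1.18) = 17.8 m/s;  v_g = (−3.1×10⁻³)/(1.43×10⁻⁴ × 1.18) = −18.4 m/s
|V_g| = √(u_g² + v_g²) = 25.5 m/s

26 m/s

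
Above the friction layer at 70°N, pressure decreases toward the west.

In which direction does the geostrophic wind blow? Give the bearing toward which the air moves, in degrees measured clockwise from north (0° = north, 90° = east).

000°

The pressure-gradient force points toward the west (bearing 270°).
Geostrophic balance: in the Northern Hemisphere the Coriolis force deflects motion to the right, so the geostrophic wind blows 90° to the right of the pressure-gradient force (low pressure on the left).
Rotating 270° by 90° clockwise gives 000° — the wind blows toward the north.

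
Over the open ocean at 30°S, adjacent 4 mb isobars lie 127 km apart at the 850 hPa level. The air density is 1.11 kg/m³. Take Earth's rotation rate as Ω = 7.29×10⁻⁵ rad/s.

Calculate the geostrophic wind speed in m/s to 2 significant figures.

39 m/s

Coriolis parameter at 30°S:
f = 2Ω sin φ = 2 × 7.29×10⁻⁵ × sin 30° = 7.29×10⁻⁵ s⁻¹
Pressure gradient: |∂P/∂n| = 400 Pa / 127000 m = 3.15×10⁻³ Pa/m
Geostrophic balance (pressure-gradient force = Coriolis force):
V_g = (1/(fρ)) |∂P/∂n| = 3.15×10⁻³ / (7.29×10⁻⁵ × 1.11) = 38.9 m/s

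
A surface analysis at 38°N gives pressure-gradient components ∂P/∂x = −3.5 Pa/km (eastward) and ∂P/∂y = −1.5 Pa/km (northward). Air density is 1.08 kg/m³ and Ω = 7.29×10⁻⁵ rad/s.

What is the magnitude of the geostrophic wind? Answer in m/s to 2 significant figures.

39 m/s

Coriolis parameter at 38°N:
f = 2Ω sin φ = 2 × 7.29×10⁻⁵ × sin 38° = 8.98×10⁻⁵ s⁻¹
Component geostrophic relations (x east, y north):
u_g = −(1/(fρ)) ∂P/∂y,  v_g = (1/(fρ)) ∂P/∂x
u_g = −(−1.5×10⁻³)/(8.98×10⁻⁵ × 1.08) = 15.5 m/s;  v_g = (−3.5×10⁻³)/(8.98×10⁻⁵ × 1.08) = −36.1 m/s
|V_g| = √(u_g² + v_g²) = 39.3 m/s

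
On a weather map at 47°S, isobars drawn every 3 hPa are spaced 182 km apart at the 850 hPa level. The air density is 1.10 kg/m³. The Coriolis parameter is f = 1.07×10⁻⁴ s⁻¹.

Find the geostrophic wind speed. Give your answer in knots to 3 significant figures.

27.2 knots

Pressure gradient: |∂P/∂n| = 300 Pa / 182000 m = 1.65×10⁻³ Pa/m
Geostrophic balance (pressure-gradient force = Coriolis force):
V_g = (1/(fρ)) |∂P/∂n| = 1.65×10⁻³ / (1.07×10⁻⁴ × 1.10) = 14.0 m/s
Converting: 14.0 m/s × 1.944 = 27.2 knots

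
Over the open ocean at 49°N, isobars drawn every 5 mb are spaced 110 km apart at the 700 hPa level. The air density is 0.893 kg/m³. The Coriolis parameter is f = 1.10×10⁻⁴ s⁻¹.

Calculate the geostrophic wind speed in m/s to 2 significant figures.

46 m/s

Pressure gradient: |∂P/∂n| = 500 Pa / 110000 m = 4.55×10⁻³ Pa/m
Geostrophic balance (pressure-gradient force = Coriolis force):
V_g = (1/(fρ)) |∂P/∂n| = 4.55×10⁻³ / (1.10×10⁻⁴ × 0.893) = 46.3 m/s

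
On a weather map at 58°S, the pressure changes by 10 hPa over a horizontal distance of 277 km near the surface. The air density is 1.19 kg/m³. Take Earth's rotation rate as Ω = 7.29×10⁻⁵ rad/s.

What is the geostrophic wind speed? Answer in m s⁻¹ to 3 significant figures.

24.5 m s⁻¹

Coriolis parameter at 58°S:
f = 2Ω sin φ = 2 × 7.29×10⁻⁵ × sin 58° = 1.24×10⁻⁴ s⁻¹
Pressure gradient: |∂P/∂n| = 1000 Pa / 277000 m = 3.61×10⁻³ Pa/m
Geostrophic balance (pressure-gradient force = Coriolis force):
V_g = (1/(fρ)) |∂P/∂n| = 3.61×10⁻³ / (1.24×10⁻⁴ × 1.19) = 24.5 m/s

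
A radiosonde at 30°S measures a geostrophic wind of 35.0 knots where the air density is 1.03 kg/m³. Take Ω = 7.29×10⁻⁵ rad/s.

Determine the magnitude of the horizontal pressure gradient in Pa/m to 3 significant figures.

Coriolis parameter at 30°S:
f = 2Ω sin φ = 2 × 7.29×10⁻⁵ × sin 30° = 7.29×10⁻⁵ s⁻¹
Wind speed in SI: 35.0 knots = 18.0 m/s
Geostrophic balance rearranged: |∂P/∂n| = f ρ V_g
|∂P/∂n| = 7.29×10⁻⁵ × 1.03 × 18.0 = 1.35×10⁻³ Pa/m

1.35×10⁻³ Pa/m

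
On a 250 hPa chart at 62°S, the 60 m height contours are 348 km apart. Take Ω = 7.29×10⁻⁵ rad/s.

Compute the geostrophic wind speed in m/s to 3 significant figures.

Coriolis parameter at 62°S:
f = 2Ω sin φ = 2 × 7.29×10⁻⁵ × sin 62° = 1.29×10⁻⁴ s⁻¹
Height gradient: |∂Z/∂n| = 60 m / 348000 m = 1.72×10⁻⁴
On a pressure surface, geostrophic balance gives V_g = (g/f)|∂Z/∂n|:
V_g = 9.81 × 1.72×10⁻⁴ / 1.29×10⁻⁴ = 13.1 m/s

13.1 m/s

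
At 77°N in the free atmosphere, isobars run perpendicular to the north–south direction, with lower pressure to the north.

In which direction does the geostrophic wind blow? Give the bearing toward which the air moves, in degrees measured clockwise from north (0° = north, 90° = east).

The pressure-gradient force points toward the north (bearing 000°).
Geostrophic balance: in the Northern Hemisphere the Coriolis force deflects motion to the right, so the geostrophic wind blows 90° to the right of the pressure-gradient force (low pressure on the left).
Rotating 000° by 90° clockwise gives 090° — the wind blows toward the east.

090°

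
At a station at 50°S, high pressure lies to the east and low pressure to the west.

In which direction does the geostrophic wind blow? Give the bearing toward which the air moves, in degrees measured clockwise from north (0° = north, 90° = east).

180°

The pressure-gradient force points toward the west (bearing 270°).
Geostrophic balance: in the Southern Hemisphere the Coriolis force deflects motion to the left, so the geostrophic wind blows 90° to the left of the pressure-gradient force (low pressure on the right).
Rotating 270° by 90° counterclockwise gives 180° — the wind blows toward the south.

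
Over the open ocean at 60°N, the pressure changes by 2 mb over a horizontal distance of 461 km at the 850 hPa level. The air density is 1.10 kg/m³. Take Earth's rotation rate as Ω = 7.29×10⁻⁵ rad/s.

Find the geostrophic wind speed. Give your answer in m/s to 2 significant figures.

Coriolis parameter at 60°N:
f = 2Ω sin φ = 2 × 7.29×10⁻⁵ × sin 60° = 1.26×10⁻⁴ s⁻¹
Pressure gradient: |∂P/∂n| = 200 Pa / 461000 m = 4.34×10⁻⁴ Pa/m
Geostrophic balance (pressure-gradient force = Coriolis force):
V_g = (1/(fρ)) |∂P/∂n| = 4.34×10⁻⁴ / (1.26×10⁻⁴ × 1.10) = 3.12 m/s

3.1 m/s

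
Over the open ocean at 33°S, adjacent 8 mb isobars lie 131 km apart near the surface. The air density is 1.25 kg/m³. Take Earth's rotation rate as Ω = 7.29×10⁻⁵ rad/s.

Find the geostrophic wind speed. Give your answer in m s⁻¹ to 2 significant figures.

Coriolis parameter at 33°S:
f = 2Ω sin φ = 2 × 7.29×10⁻⁵ × sin 33° = 7.94×10⁻⁵ s⁻¹
Pressure gradient: |∂P/∂n| = 800 Pa / 131000 m = 6.11×10⁻³ Pa/m
Geostrophic balance (pressure-gradient force = Coriolis force):
V_g = (1/(fρ)) |∂P/∂n| = 6.11×10⁻³ / (7.94×10⁻⁵ × 1.25) = 61.5 m/s

62 m s⁻¹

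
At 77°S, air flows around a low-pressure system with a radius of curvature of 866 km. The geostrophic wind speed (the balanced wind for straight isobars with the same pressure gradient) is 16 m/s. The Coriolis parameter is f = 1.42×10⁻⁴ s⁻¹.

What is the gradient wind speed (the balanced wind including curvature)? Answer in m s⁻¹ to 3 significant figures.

14.3 m s⁻¹

Around a low, centrifugal force acts outward with Coriolis, so pressure-gradient force balances both:
(1/ρ)|∂P/∂n| = fV + V²/R  →  V² + fR·V − fR·V_g = 0
With fR = 1.42×10⁻⁴ × 866×10³ m = 123 m/s:
V = [−fR + √((fR)² + 4 fR V_g)]/2 = [−123 + √(123² + 4×123×16)]/2 = 14.3 m/s
Subgeostrophic (V < V_g = 16 m/s), as expected around a low.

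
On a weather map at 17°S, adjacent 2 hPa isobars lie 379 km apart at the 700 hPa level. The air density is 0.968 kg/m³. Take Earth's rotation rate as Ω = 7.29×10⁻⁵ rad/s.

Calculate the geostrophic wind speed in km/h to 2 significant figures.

Coriolis parameter at 17°S:
f = 2Ω sin φ = 2 × 7.29×10⁻⁵ × sin 17° = 4.26×10⁻⁵ s⁻¹
Pressure gradient: |∂P/∂n| = 200 Pa / 379000 m = 5.28×10⁻⁴ Pa/m
Geostrophic balance (pressure-gradient force = Coriolis force):
V_g = (1/(fρ)) |∂P/∂n| = 5.28×10⁻⁴ / (4.26×10⁻⁵ × 0.968) = 12.8 m/s
Converting: 12.8 m/s × 3.6 = 46 km/h

46 km/h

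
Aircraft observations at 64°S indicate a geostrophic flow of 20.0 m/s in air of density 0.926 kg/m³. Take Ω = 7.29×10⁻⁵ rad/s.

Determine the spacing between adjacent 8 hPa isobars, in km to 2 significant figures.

Coriolis parameter at 64°S:
f = 2Ω sin φ = 2 × 7.29×10⁻⁵ × sin 64° = 1.31×10⁻⁴ s⁻¹
Geostrophic balance rearranged: |∂P/∂n| = f ρ V_g
|∂P/∂n| = 1.31×10⁻⁴ × 0.926 × 20.0 = 2.43×10⁻³ Pa/m
Isobar spacing: Δn = ΔP/|∂P/∂n| = 800 Pa / 2.43×10⁻³ Pa/m = 329633 m ≈ 330 km

330 km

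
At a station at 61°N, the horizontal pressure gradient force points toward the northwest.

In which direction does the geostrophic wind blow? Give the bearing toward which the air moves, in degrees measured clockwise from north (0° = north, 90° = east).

The pressure-gradient force points toward the northwest (bearing 315°).
Geostrophic balance: in the Northern Hemisphere the Coriolis force deflects motion to the right, so the geostrophic wind blows 90° to the right of the pressure-gradient force (low pressure on the left).
Rotating 315° by 90° clockwise gives 045° — the wind blows toward the northeast.

045°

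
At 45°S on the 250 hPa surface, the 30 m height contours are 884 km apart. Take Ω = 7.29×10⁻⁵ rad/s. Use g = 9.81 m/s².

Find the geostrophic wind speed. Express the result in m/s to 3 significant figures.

Coriolis parameter at 45°S:
f = 2Ω sin φ = 2 × 7.29×10⁻⁵ × sin 45° = 1.03×10⁻⁴ s⁻¹
Height gradient: |∂Z/∂n| = 30 m / 884000 m = 3.39×10⁻⁵
On a pressure surface, geostrophic balance gives V_g = (g/f)|∂Z/∂n|:
V_g = 9.81 × 3.39×10⁻⁵ / 1.03×10⁻⁴ = 3.23 m/s

3.23 m/s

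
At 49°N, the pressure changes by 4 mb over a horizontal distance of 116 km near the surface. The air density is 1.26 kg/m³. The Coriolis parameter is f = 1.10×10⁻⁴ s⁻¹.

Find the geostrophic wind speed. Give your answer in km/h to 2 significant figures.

Pressure gradient: |∂P/∂n| = 400 Pa / 116000 m = 3.45×10⁻³ Pa/m
Geostrophic balance (pressure-gradient force = Coriolis force):
V_g = (1/(fρ)) |∂P/∂n| = 3.45×10⁻³ / (1.10×10⁻⁴ × 1.26) = 24.9 m/s
Converting: 24.9 m/s × 3.6 = 90 km/h

90 km/h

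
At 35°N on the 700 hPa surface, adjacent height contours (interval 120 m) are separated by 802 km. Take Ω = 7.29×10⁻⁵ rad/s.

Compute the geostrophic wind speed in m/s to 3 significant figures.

17.6 m/s

Coriolis parameter at 35°N:
f = 2Ω sin φ = 2 × 7.29×10⁻⁵ × sin 35° = 8.36×10⁻⁵ s⁻¹
Height gradient: |∂Z/∂n| = 120 m / 802000 m = 1.50×10⁻⁴
On a pressure surface, geostrophic balance gives V_g = (g/f)|∂Z/∂n|:
V_g = 9.81 × 1.50×10⁻⁴ / 8.36×10⁻⁵ = 17.6 m/s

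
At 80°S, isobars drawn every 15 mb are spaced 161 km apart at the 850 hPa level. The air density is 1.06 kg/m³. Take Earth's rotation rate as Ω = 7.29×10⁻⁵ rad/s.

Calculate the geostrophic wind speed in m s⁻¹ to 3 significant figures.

Coriolis parameter at 80°S:
f = 2Ω sin φ = 2 × 7.29×10⁻⁵ × sin 80° = 1.44×10⁻⁴ s⁻¹
Pressure gradient: |∂P/∂n| = 1500 Pa / 161000 m = 9.32×10⁻³ Pa/m
Geostrophic balance (pressure-gradient force = Coriolis force):
V_g = (1/(fρ)) |∂P/∂n| = 9.32×10⁻³ / (1.44×10⁻⁴ × 1.06) = 61.2 m/s

61.2 m s⁻¹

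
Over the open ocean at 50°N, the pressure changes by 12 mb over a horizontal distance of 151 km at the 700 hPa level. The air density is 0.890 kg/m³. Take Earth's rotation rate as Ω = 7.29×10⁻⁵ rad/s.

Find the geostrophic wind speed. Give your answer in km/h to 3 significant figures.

288 km/h

Coriolis parameter at 50°N:
f = 2Ω sin φ = 2 × 7.29×10⁻⁵ × sin 50° = 1.12×10⁻⁴ s⁻¹
Pressure gradient: |∂P/∂n| = 1200 Pa / 151000 m = 7.95×10⁻³ Pa/m
Geostrophic balance (pressure-gradient force = Coriolis force):
V_g = (1/(fρ)) |∂P/∂n| = 7.95×10⁻³ / (1.12×10⁻⁴ × 0.890) = 79.9 m/s
Converting: 79.9 m/s × 3.6 = 288 km/h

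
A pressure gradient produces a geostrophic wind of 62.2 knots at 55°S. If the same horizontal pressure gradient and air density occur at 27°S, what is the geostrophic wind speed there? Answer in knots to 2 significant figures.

110 knots

With the same pressure gradient and density, V_g ∝ 1/f ∝ 1/sin φ.
V₂ = V₁ · sin φ₁ / sin φ₂ = 62.2 × sin 55° / sin 27°
V₂ = 62.2 × 0.8192/0.4540 = 110 knots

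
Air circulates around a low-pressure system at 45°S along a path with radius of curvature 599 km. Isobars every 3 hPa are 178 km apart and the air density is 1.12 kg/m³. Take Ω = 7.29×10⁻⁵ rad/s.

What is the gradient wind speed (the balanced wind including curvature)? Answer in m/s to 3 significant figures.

Coriolis parameter at 45°S:
f = 2Ω sin φ = 2 × 7.29×10⁻⁵ × sin 45° = 1.03×10⁻⁴ s⁻¹
Pressure gradient: |∂P/∂n| = 300 Pa / 178000 m = 1.69×10⁻³ Pa/m
Geostrophic speed: V_g = |∂P/∂n|/(fρ) = 1.69×10⁻³/(1.03×10⁻⁴ × 1.12) = 14.6 m/s
Around a low, centrifugal force acts outward with Coriolis, so pressure-gradient force balances both:
(1/ρ)|∂P/∂n| = fV + V²/R  →  V² + fR·V − fR·V_g = 0
With fR = 1.03×10⁻⁴ × 599×10³ m = 61.8 m/s:
V = [−fR + √((fR)² + 4 fR V_g)]/2 = [−61.8 + √(61.8² + 4×61.8×14.6)]/2 = 12.2 m/s
Subgeostrophic (V < V_g = 14.6 m/s), as expected around a low.

12.2 m/s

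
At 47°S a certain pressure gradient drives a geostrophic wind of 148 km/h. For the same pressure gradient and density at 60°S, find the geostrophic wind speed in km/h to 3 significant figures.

125 km/h

With the same pressure gradient and density, V_g ∝ 1/f ∝ 1/sin φ.
V₂ = V₁ · sin φ₁ / sin φ₂ = 148 × sin 47° / sin 60°
V₂ = 148 × 0.7314/0.8660 = 125 km/h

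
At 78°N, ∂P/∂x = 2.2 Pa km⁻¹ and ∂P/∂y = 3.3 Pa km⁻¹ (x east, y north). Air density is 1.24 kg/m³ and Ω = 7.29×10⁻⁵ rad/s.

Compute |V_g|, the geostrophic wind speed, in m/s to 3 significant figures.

Coriolis parameter at 78°N:
f = 2Ω sin φ = 2 × 7.29×10⁻⁵ × sin 78° = 1.43×10⁻⁴ s⁻¹
Component geostrophic relations (x east, y north):
u_g = −(1/(fρ)) ∂P/∂y,  v_g = (1/(fρ)) ∂P/∂x
u_g = −(3.3×10⁻³)/(1.43×10⁻⁴ × 1.24) = −18.7 m/s;  v_g = (2.2×10⁻³)/(1.43×10⁻⁴ × 1.24) = 12.4 m/s
|V_g| = √(u_g² + v_g²) = 22.4 m/s

22.4 m/s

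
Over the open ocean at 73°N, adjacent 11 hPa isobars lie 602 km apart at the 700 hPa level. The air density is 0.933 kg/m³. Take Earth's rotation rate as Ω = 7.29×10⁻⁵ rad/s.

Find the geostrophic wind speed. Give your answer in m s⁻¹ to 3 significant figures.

14.0 m s⁻¹

Coriolis parameter at 73°N:
f = 2Ω sin φ = 2 × 7.29×10⁻⁵ × sin 73° = 1.39×10⁻⁴ s⁻¹
Pressure gradient: |∂P/∂n| = 1100 Pa / 602000 m = 1.83×10⁻³ Pa/m
Geostrophic balance (pressure-gradient force = Coriolis force):
V_g = (1/(fρ)) |∂P/∂n| = 1.83×10⁻³ / (1.39×10⁻⁴ × 0.933) = 14.0 m/s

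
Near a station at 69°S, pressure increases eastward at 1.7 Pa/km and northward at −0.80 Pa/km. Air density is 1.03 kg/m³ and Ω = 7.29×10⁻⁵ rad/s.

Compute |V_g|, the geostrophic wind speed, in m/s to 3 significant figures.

13.4 m/s

Coriolis parameter at 69°S:
f = 2Ω sin φ = 2 × 7.29×10⁻⁵ × sin 69° = 1.36×10⁻⁴ s⁻¹
In the Southern Hemisphere f is negative: f = −1.36×10⁻⁴ s⁻¹.
Component geostrophic relations (x east, y north):
u_g = −(1/(fρ)) ∂P/∂y,  v_g = (1/(fρ)) ∂P/∂x
u_g = −(−0.80×10⁻³)/(−1.36×10⁻⁴ × 1.03) = −5.71 m/s;  v_g = (1.7×10⁻³)/(−1.36×10⁻⁴ × 1.03) = −12.1 m/s
|V_g| = √(u_g² + v_g²) = 13.4 m/s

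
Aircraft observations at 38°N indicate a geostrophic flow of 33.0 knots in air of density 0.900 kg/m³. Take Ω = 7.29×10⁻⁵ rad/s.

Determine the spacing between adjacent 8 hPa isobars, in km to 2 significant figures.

580 km

Coriolis parameter at 38°N:
f = 2Ω sin φ = 2 × 7.29×10⁻⁵ × sin 38° = 8.98×10⁻⁵ s⁻¹
Wind speed in SI: 33.0 knots = 17.0 m/s
Geostrophic balance rearranged: |∂P/∂n| = f ρ V_g
|∂P/∂n| = 8.98×10⁻⁵ × 0.900 × 17.0 = 1.37×10⁻³ Pa/m
Isobar spacing: Δn = ΔP/|∂P/∂n| = 800 Pa / 1.37×10⁻³ Pa/m = 583305 m ≈ 580 km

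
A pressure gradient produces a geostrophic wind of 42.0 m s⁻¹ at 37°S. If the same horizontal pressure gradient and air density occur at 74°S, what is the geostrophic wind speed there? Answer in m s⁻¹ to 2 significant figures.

With the same pressure gradient and density, V_g ∝ 1/f ∝ 1/sin φ.
V₂ = V₁ · sin φ₁ / sin φ₂ = 42.0 × sin 37° / sin 74°
V₂ = 42.0 × 0.6018/0.9613 = 26 m s⁻¹

26 m s⁻¹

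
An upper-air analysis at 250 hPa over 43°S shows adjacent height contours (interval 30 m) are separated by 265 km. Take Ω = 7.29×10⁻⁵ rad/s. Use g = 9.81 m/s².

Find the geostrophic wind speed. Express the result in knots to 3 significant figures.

Coriolis parameter at 43°S:
f = 2Ω sin φ = 2 × 7.29×10⁻⁵ × sin 43° = 9.94×10⁻⁵ s⁻¹
Height gradient: |∂Z/∂n| = 30 m / 265000 m = 1.13×10⁻⁴
On a pressure surface, geostrophic balance gives V_g = (g/f)|∂Z/∂n|:
V_g = 9.81 × 1.13×10⁻⁴ / 9.94×10⁻⁵ = 11.2 m/s
Converting: 11.2 m/s × 1.944 = 21.7 knots

21.7 knots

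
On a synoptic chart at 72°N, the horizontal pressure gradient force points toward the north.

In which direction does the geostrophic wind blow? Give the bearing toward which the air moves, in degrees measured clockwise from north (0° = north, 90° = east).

The pressure-gradient force points toward the north (bearing 000°).
Geostrophic balance: in the Northern Hemisphere the Coriolis force deflects motion to the right, so the geostrophic wind blows 90° to the right of the pressure-gradient force (low pressure on the left).
Rotating 000° by 90° clockwise gives 090° — the wind blows toward the east.

090°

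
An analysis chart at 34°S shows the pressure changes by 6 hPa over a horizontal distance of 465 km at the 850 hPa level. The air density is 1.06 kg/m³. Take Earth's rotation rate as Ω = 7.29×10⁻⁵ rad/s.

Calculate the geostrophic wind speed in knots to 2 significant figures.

Coriolis parameter at 34°S:
f = 2Ω sin φ = 2 × 7.29×10⁻⁵ × sin 34° = 8.15×10⁻⁵ s⁻¹
Pressure gradient: |∂P/∂n| = 600 Pa / 465000 m = 1.29×10⁻³ Pa/m
Geostrophic balance (pressure-gradient force = Coriolis force):
V_g = (1/(fρ)) |∂P/∂n| = 1.29×10⁻³ / (8.15×10⁻⁵ × 1.06) = 14.9 m/s
Converting: 14.9 m/s × 1.944 = 29 knots

29 knots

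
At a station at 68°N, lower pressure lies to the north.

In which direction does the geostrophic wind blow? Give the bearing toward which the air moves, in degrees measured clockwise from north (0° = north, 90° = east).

090°

The pressure-gradient force points toward the north (bearing 000°).
Geostrophic balance: in the Northern Hemisphere the Coriolis force deflects motion to the right, so the geostrophic wind blows 90° to the right of the pressure-gradient force (low pressure on the left).
Rotating 000° by 90° clockwise gives 090° — the wind blows toward the east.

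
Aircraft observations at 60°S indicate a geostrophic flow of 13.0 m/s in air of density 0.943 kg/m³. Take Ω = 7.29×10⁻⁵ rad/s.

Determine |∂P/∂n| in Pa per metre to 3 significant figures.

Coriolis parameter at 60°S:
f = 2Ω sin φ = 2 × 7.29×10⁻⁵ × sin 60° = 1.26×10⁻⁴ s⁻¹
Geostrophic balance rearranged: |∂P/∂n| = f ρ V_g
|∂P/∂n| = 1.26×10⁻⁴ × 0.943 × 13.0 = 1.55×10⁻³ Pa/m

1.55×10⁻³ Pa/m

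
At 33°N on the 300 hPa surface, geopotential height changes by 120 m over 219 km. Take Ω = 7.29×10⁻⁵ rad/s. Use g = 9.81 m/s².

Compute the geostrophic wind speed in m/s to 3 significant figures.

Coriolis parameter at 33°N:
f = 2Ω sin φ = 2 × 7.29×10⁻⁵ × sin 33° = 7.94×10⁻⁵ s⁻¹
Height gradient: |∂Z/∂n| = 120 m / 219000 m = 5.48×10⁻⁴
On a pressure surface, geostrophic balance gives V_g = (g/f)|∂Z/∂n|:
V_g = 9.81 × 5.48×10⁻⁴ / 7.94×10⁻⁵ = 67.7 m/s

67.7 m/s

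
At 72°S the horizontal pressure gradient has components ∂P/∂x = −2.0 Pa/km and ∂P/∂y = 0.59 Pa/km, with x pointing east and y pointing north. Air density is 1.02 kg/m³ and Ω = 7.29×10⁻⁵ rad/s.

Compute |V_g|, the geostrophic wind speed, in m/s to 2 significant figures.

15 m/s

Coriolis parameter at 72°S:
f = 2Ω sin φ = 2 × 7.29×10⁻⁵ × sin 72° = 1.39×10⁻⁴ s⁻¹
In the Southern Hemisphere f is negative: f = −1.39×10⁻⁴ s⁻¹.
Component geostrophic relations (x east, y north):
u_g = −(1/(fρ)) ∂P/∂y,  v_g = (1/(fρ)) ∂P/∂x
u_g = −(0.59×10⁻³)/(−1.39×10⁻⁴ × 1.02) = 4.17 m/s;  v_g = (−2.0×10⁻³)/(−1.39×10⁻⁴ × 1.02) = 14.1 m/s
|V_g| = √(u_g² + v_g²) = 14.7 m/s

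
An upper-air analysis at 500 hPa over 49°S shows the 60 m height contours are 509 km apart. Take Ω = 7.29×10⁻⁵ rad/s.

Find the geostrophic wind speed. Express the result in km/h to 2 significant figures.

Coriolis parameter at 49°S:
f = 2Ω sin φ = 2 × 7.29×10⁻⁵ × sin 49° = 1.10×10⁻⁴ s⁻¹
Height gradient: |∂Z/∂n| = 60 m / 509000 m = 1.18×10⁻⁴
On a pressure surface, geostrophic balance gives V_g = (g/f)|∂Z/∂n|:
V_g = 9.81 × 1.18×10⁻⁴ / 1.10×10⁻⁴ = 10.5 m/s
Converting: 10.5 m/s × 3.6 = 38 km/h

38 km/h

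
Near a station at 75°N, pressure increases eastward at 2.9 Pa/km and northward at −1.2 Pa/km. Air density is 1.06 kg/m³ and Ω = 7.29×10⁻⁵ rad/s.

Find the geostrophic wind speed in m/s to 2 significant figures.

Coriolis parameter at 75°N:
f = 2Ω sin φ = 2 × 7.29×10⁻⁵ × sin 75° = 1.41×10⁻⁴ s⁻¹
Component geostrophic relations (x east, y north):
u_g = −(1/(fρ)) ∂P/∂y,  v_g = (1/(fρ)) ∂P/∂x
u_g = −(−1.2×10⁻³)/(1.41×10⁻⁴ × 1.06) = 8.04 m/s;  v_g = (2.9×10⁻³)/(1.41×10⁻⁴ × 1.06) = 19.4 m/s
|V_g| = √(u_g² + v_g²) = 21.0 m/s

21 m/s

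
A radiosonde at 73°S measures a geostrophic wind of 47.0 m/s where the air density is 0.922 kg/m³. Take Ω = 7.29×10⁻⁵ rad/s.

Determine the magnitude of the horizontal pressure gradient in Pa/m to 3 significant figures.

Coriolis parameter at 73°S:
f = 2Ω sin φ = 2 × 7.29×10⁻⁵ × sin 73° = 1.39×10⁻⁴ s⁻¹
Geostrophic balance rearranged: |∂P/∂n| = f ρ V_g
|∂P/∂n| = 1.39×10⁻⁴ × 0.922 × 47.0 = 6.04×10⁻³ Pa/m

6.04×10⁻³ Pa/m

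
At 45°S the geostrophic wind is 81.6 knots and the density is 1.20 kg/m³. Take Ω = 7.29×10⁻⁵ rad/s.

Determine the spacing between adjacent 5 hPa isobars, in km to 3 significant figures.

Coriolis parameter at 45°S:
f = 2Ω sin φ = 2 × 7.29×10⁻⁵ × sin 45° = 1.03×10⁻⁴ s⁻¹
Wind speed in SI: 81.6 knots = 42.0 m/s
Geostrophic balance rearranged: |∂P/∂n| = f ρ V_g
|∂P/∂n| = 1.03×10⁻⁴ × 1.20 × 42.0 = 5.19×10⁻³ Pa/m
Isobar spacing: Δn = ΔP/|∂P/∂n| = 500 Pa / 5.19×10⁻³ Pa/m = 96276 m ≈ 96.3 km

96.3 km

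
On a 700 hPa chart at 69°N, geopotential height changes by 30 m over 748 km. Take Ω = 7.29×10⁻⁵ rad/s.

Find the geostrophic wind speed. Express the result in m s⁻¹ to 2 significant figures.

Coriolis parameter at 69°N:
f = 2Ω sin φ = 2 × 7.29×10⁻⁵ × sin 69° = 1.36×10⁻⁴ s⁻¹
Height gradient: |∂Z/∂n| = 30 m / 748000 m = 4.01×10⁻⁵
On a pressure surface, geostrophic balance gives V_g = (g/f)|∂Z/∂n|:
V_g = 9.81 × 4.01×10⁻⁵ / 1.36×10⁻⁴ = 2.89 m/s

2.9 m s⁻¹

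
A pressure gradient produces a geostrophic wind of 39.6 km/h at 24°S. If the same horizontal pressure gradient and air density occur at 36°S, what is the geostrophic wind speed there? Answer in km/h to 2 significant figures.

With the same pressure gradient and density, V_g ∝ 1/f ∝ 1/sin φ.
V₂ = V₁ · sin φ₁ / sin φ₂ = 39.6 × sin 24° / sin 36°
V₂ = 39.6 × 0.4067/0.5878 = 27 km/h

27 km/h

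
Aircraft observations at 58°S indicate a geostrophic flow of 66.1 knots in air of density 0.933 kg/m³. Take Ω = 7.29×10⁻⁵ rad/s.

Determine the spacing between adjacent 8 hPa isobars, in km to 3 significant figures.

Coriolis parameter at 58°S:
f = 2Ω sin φ = 2 × 7.29×10⁻⁵ × sin 58° = 1.24×10⁻⁴ s⁻¹
Wind speed in SI: 66.1 knots = 34.0 m/s
Geostrophic balance rearranged: |∂P/∂n| = f ρ V_g
|∂P/∂n| = 1.24×10⁻⁴ × 0.933 × 34.0 = 3.92×10⁻³ Pa/m
Isobar spacing: Δn = ΔP/|∂P/∂n| = 800 Pa / 3.92×10⁻³ Pa/m = 203935 m ≈ 204 km

204 km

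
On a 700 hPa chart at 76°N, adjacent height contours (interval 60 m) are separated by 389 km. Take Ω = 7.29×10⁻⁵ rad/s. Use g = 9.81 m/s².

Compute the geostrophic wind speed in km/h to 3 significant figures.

Coriolis parameter at 76°N:
f = 2Ω sin φ = 2 × 7.29×10⁻⁵ × sin 76° = 1.41×10⁻⁴ s⁻¹
Height gradient: |∂Z/∂n| = 60 m / 389000 m = 1.54×10⁻⁴
On a pressure surface, geostrophic balance gives V_g = (g/f)|∂Z/∂n|:
V_g = 9.81 × 1.54×10⁻⁴ / 1.41×10⁻⁴ = 10.7 m/s
Converting: 10.7 m/s × 3.6 = 38.5 km/h

38.5 km/h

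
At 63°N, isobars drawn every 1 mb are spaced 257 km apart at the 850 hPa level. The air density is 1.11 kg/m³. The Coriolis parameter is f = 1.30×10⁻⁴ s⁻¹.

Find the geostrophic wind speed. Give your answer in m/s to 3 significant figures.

2.70 m/s

Pressure gradient: |∂P/∂n| = 100 Pa / 257000 m = 3.89×10⁻⁴ Pa/m
Geostrophic balance (pressure-gradient force = Coriolis force):
V_g = (1/(fρ)) |∂P/∂n| = 3.89×10⁻⁴ / (1.30×10⁻⁴ × 1.11) = 2.70 m/s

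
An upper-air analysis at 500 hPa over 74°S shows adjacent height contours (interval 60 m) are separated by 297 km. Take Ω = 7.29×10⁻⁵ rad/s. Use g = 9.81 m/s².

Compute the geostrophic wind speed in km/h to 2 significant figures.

Coriolis parameter at 74°S:
f = 2Ω sin φ = 2 × 7.29×10⁻⁵ × sin 74° = 1.40×10⁻⁴ s⁻¹
Height gradient: |∂Z/∂n| = 60 m / 297000 m = 2.02×10⁻⁴
On a pressure surface, geostrophic balance gives V_g = (g/f)|∂Z/∂n|:
V_g = 9.81 × 2.02×10⁻⁴ / 1.40×10⁻⁴ = 14.1 m/s
Converting: 14.1 m/s × 3.6 = 51 km/h

51 km/h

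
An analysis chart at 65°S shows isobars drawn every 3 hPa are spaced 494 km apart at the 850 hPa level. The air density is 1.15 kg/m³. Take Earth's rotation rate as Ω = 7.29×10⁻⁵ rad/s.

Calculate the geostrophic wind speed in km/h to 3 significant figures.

Coriolis parameter at 65°S:
f = 2Ω sin φ = 2 × 7.29×10⁻⁵ × sin 65° = 1.32×10⁻⁴ s⁻¹
Pressure gradient: |∂P/∂n| = 300 Pa / 494000 m = 6.07×10⁻⁴ Pa/m
Geostrophic balance (pressure-gradient force = Coriolis force):
V_g = (1/(fρ)) |∂P/∂n| = 6.07×10⁻⁴ / (1.32×10⁻⁴ × 1.15) = 4.00 m/s
Converting: 4.00 m/s × 3.6 = 14.4 km/h

14.4 km/h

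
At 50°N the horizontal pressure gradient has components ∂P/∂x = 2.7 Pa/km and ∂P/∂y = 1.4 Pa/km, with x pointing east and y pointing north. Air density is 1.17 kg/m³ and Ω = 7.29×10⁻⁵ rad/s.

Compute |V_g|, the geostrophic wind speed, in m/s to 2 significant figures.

23 m/s

Coriolis parameter at 50°N:
f = 2Ω sin φ = 2 × 7.29×10⁻⁵ × sin 50° = 1.12×10⁻⁴ s⁻¹
Component geostrophic relations (x east, y north):
u_g = −(1/(fρ)) ∂P/∂y,  v_g = (1/(fρ)) ∂P/∂x
u_g = −(1.4×10⁻³)/(1.12×10⁻⁴ × 1.17) = −10.7 m/s;  v_g = (2.7×10⁻³)/(1.12×10⁻⁴ × 1.17) = 20.7 m/s
|V_g| = √(u_g² + v_g²) = 23.3 m/s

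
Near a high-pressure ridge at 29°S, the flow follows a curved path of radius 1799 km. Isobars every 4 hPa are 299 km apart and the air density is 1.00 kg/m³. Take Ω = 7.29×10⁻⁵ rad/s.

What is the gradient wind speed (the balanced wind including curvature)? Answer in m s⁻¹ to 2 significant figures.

Coriolis parameter at 29°S:
f = 2Ω sin φ = 2 × 7.29×10⁻⁵ × sin 29° = 7.07×10⁻⁵ s⁻¹
Pressure gradient: |∂P/∂n| = 400 Pa / 299000 m = 1.34×10⁻³ Pa/m
Geostrophic speed: V_g = |∂P/∂n|/(fρ) = 1.34×10⁻³/(7.07×10⁻⁵ × 1.00) = 18.9 m/s
Around a high, pressure-gradient force acts outward with centrifugal, so Coriolis balances both:
fV = (1/ρ)|∂P/∂n| + V²/R  →  V² − fR·V + fR·V_g = 0
With fR = 7.07×10⁻⁵ × 1799×10³ m = 127 m/s:
V = [fR − √((fR)² − 4 fR V_g)]/2 = [127 − √(127² − 4×127×18.9)]/2 = 23.1 m/s
Supergeostrophic (V > V_g = 18.9 m/s), as expected around a high.

23 m s⁻¹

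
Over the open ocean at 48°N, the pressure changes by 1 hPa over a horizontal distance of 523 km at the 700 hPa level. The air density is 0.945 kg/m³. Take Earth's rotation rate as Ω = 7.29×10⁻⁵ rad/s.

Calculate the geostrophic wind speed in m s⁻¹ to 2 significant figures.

1.9 m s⁻¹

Coriolis parameter at 48°N:
f = 2Ω sin φ = 2 × 7.29×10⁻⁵ × sin 48° = 1.08×10⁻⁴ s⁻¹
Pressure gradient: |∂P/∂n| = 100 Pa / 523000 m = 1.91×10⁻⁴ Pa/m
Geostrophic balance (pressure-gradient force = Coriolis force):
V_g = (1/(fρ)) |∂P/∂n| = 1.91×10⁻⁴ / (1.08×10⁻⁴ × 0.945) = 1.87 m/s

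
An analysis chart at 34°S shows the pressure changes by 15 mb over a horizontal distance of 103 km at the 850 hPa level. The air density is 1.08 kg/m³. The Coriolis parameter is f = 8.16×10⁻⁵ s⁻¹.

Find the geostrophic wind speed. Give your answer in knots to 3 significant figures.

Pressure gradient: |∂P/∂n| = 1500 Pa / 103000 m = 1.46×10⁻² Pa/m
Geostrophic balance (pressure-gradient force = Coriolis force):
V_g = (1/(fρ)) |∂P/∂n| = 1.46×10⁻² / (8.16×10⁻⁵ × 1.08) = 165 m/s
Converting: 165 m/s × 1.944 = 321 knots

321 knots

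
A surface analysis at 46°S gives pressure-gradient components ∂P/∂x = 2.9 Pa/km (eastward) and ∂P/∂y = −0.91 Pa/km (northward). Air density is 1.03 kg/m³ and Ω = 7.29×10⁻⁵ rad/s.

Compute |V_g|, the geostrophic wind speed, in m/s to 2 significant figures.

28 m/s

Coriolis parameter at 46°S:
f = 2Ω sin φ = 2 × 7.29×10⁻⁵ × sin 46° = 1.05×10⁻⁴ s⁻¹
In the Southern Hemisphere f is negative: f = −1.05×10⁻⁴ s⁻¹.
Component geostrophic relations (x east, y north):
u_g = −(1/(fρ)) ∂P/∂y,  v_g = (1/(fρ)) ∂P/∂x
u_g = −(−0.91×10⁻³)/(−1.05×10⁻⁴ × 1.03) = −8.42 m/s;  v_g = (2.9×10⁻³)/(−1.05×10⁻⁴ × 1.03) = −26.8 m/s
|V_g| = √(u_g² + v_g²) = 28.1 m/s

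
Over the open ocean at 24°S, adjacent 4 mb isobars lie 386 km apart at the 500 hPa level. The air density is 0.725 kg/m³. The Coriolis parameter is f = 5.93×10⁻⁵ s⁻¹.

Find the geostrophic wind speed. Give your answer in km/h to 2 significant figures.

87 km/h

Pressure gradient: |∂P/∂n| = 400 Pa / 386000 m = 1.04×10⁻³ Pa/m
Geostrophic balance (pressure-gradient force = Coriolis force):
V_g = (1/(fρ)) |∂P/∂n| = 1.04×10⁻³ / (5.93×10⁻⁵ × 0.725) = 24.1 m/s
Converting: 24.1 m/s × 3.6 = 87 km/h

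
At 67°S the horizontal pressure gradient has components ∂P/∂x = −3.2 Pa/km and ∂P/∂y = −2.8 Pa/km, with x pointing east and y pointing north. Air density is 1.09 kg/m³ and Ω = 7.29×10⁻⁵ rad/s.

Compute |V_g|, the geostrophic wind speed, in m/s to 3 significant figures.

Coriolis parameter at 67°S:
f = 2Ω sin φ = 2 × 7.29×10⁻⁵ × sin 67° = 1.34×10⁻⁴ s⁻¹
In the Southern Hemisphere f is negative: f = −1.34×10⁻⁴ s⁻¹.
Component geostrophic relations (x east, y north):
u_g = −(1/(fρ)) ∂P/∂y,  v_g = (1/(fρ)) ∂P/∂x
u_g = −(−2.8×10⁻³)/(−1.34×10⁻⁴ × 1.09) = −19.1 m/s;  v_g = (−3.2×10⁻³)/(−1.34×10⁻⁴ × 1.09) = 21.9 m/s
|V_g| = √(u_g² + v_g²) = 29.1 m/s

29.1 m/s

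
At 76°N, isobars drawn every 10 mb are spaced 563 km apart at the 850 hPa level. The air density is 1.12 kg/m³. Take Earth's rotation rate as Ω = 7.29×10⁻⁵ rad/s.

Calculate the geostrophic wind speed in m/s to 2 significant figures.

11 m/s

Coriolis parameter at 76°N:
f = 2Ω sin φ = 2 × 7.29×10⁻⁵ × sin 76° = 1.41×10⁻⁴ s⁻¹
Pressure gradient: |∂P/∂n| = 1000 Pa / 563000 m = 1.78×10⁻³ Pa/m
Geostrophic balance (pressure-gradient force = Coriolis force):
V_g = (1/(fρ)) |∂P/∂n| = 1.78×10⁻³ / (1.41×10⁻⁴ × 1.12) = 11.2 m/s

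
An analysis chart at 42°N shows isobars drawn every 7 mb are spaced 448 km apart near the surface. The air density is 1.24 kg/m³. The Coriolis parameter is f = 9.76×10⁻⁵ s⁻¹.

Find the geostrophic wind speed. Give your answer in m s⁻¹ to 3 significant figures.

12.9 m s⁻¹

Pressure gradient: |∂P/∂n| = 700 Pa / 448000 m = 1.56×10⁻³ Pa/m
Geostrophic balance (pressure-gradient force = Coriolis force):
V_g = (1/(fρ)) |∂P/∂n| = 1.56×10⁻³ / (9.76×10⁻⁵ × 1.24) = 12.9 m/s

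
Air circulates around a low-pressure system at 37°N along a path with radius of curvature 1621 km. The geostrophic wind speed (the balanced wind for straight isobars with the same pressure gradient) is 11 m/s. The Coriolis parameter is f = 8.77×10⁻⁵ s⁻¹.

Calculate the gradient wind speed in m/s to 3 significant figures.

Around a low, centrifugal force acts outward with Coriolis, so pressure-gradient force balances both:
(1/ρ)|∂P/∂n| = fV + V²/R  →  V² + fR·V − fR·V_g = 0
With fR = 8.77×10⁻⁵ × 1621×10³ m = 142 m/s:
V = [−fR + √((fR)² + 4 fR V_g)]/2 = [−142 + √(142² + 4×142×11)]/2 = 10.3 m/s
Subgeostrophic (V < V_g = 11 m/s), as expected around a low.

10.3 m/s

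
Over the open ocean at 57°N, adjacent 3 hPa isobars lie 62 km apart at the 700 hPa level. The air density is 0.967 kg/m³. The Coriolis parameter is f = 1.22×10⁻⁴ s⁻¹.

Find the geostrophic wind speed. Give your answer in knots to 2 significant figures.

80 knots

Pressure gradient: |∂P/∂n| = 300 Pa / 62000 m = 4.84×10⁻³ Pa/m
Geostrophic balance (pressure-gradient force = Coriolis force):
V_g = (1/(fρ)) |∂P/∂n| = 4.84×10⁻³ / (1.22×10⁻⁴ × 0.967) = 41.0 m/s
Converting: 41.0 m/s × 1.944 = 80 knots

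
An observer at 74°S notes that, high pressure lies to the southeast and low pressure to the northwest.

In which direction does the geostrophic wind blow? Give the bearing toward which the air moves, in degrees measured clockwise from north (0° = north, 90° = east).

225°

The pressure-gradient force points toward the northwest (bearing 315°).
Geostrophic balance: in the Southern Hemisphere the Coriolis force deflects motion to the left, so the geostrophic wind blows 90° to the left of the pressure-gradient force (low pressure on the right).
Rotating 315° by 90° counterclockwise gives 225° — the wind blows toward the southwest.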